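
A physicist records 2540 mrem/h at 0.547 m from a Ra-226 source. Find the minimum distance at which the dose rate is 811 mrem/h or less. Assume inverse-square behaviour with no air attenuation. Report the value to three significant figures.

Since intensity falls as 1/r², d₂ = d₁·√(I₁/I₂).
I₁/I₂ = 2540/811 = 3.132, so d₂ = 0.547 × √3.132 = 0.9681 m.

0.968 m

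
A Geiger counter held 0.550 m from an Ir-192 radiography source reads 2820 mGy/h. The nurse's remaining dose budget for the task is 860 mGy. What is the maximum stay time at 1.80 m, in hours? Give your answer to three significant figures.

Intensity scales as (d₁/d₂)², so rate at 1.80 m:
2820 × (0.550/1.80)² = 2820 × 0.09336 = 263.3 mGy/h.
Stay time = 860 mGy ÷ 263.3 mGy/h = 3.266 h.

3.27 h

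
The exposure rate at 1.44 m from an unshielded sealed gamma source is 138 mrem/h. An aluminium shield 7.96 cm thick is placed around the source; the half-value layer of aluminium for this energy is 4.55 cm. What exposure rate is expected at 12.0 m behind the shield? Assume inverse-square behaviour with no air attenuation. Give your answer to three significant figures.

0.591 mrem/h

Distance alone: 138 × (1.44/12.0)² = 138 × 0.01440 = 1.987 mrem/h.
Shield: 7.96/4.55 = 1.749 half-value layers → attenuation 2^(−1.749) = 0.2975.
Combined: 1.987 × 0.2975 = 0.5911 mrem/h.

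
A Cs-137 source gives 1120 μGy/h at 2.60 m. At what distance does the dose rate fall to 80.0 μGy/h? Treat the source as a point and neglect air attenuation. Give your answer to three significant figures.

9.73 m

Applying the 1/r² law, d₂ = d₁·√(I₁/I₂).
I₁/I₂ = 1120/80.0 = 14.00, so d₂ = 2.60 × √14.00 = 9.728 m.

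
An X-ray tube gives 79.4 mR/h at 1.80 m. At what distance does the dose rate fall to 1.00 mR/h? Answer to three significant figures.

Intensity scales as (d₁/d₂)², so d₂ = d₁·√(I₁/I₂).
I₁/I₂ = 79.4/1.00 = 79.40, so d₂ = 1.80 × √79.40 = 16.04 m.

16.0 m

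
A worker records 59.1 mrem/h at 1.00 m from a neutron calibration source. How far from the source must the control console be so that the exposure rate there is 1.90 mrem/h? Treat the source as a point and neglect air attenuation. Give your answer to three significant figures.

5.58 m

Since intensity falls as 1/r², d₂ = d₁·√(I₁/I₂).
I₁/I₂ = 59.1/1.90 = 31.11, so d₂ = 1.00 × √31.11 = 5.578 m.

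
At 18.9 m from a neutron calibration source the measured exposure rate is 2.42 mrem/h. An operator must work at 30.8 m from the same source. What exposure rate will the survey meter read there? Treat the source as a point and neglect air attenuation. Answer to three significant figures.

0.911 mrem/h

Since intensity falls as 1/r², scaling from 18.9 m to 30.8 m:
(18.9/30.8)² = 0.3765, so 2.42 × 0.3765 = 0.9111 mrem/h.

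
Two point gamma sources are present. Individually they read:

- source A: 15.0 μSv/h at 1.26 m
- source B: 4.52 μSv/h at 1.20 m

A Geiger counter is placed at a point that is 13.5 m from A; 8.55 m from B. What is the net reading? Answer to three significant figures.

0.220 μSv/h

Each source contributes Iᵢ·(dᵢ/rᵢ)²; contributions add.
A: 15.0 × (1.26/13.5)² = 0.1307 μSv/h
B: 4.52 × (1.20/8.55)² = 0.08904 μSv/h
Total = 0.1307 + 0.08904 = 0.2197 μSv/h.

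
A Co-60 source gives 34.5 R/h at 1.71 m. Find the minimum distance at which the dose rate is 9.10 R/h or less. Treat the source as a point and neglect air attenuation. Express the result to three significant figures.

3.33 m

Applying the 1/r² law, d₂ = d₁·√(I₁/I₂).
I₁/I₂ = 34.5/9.10 = 3.791, so d₂ = 1.71 × √3.791 = 3.329 m.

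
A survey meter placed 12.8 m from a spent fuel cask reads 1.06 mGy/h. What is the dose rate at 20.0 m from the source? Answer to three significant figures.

Since intensity falls as 1/r², scaling from 12.8 m to 20.0 m:
(12.8/20.0)² = 0.4096, so 1.06 × 0.4096 = 0.4342 mGy/h.

0.434 mGy/h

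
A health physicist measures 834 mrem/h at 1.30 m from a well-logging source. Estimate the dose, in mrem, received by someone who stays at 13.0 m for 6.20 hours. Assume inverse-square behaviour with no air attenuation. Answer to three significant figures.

By the inverse-square law, rate at 13.0 m:
(1.30/13.0)² = 0.01000, so 834 × 0.01000 = 8.340 mrem/h.
Dose = rate × time = 8.340 mrem/h × 6.200 h = 51.71 mrem.

51.7 mrem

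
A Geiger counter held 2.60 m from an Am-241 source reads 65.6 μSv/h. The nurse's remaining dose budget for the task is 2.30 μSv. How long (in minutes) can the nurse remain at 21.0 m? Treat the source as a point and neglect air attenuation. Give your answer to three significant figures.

Using I₁d₁² = I₂d₂², rate at 21.0 m:
(2.60/21.0)² = 0.01533, so 65.6 × 0.01533 = 1.006 μSv/h.
Stay time = 2.30 μSv ÷ 1.006 μSv/h = 2.286 h = 137.2 min.

137 min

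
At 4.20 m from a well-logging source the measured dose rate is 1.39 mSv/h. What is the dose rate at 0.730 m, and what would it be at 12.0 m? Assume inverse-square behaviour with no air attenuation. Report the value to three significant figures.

Applying the 1/r² law,
At 0.730 m: 1.39 × (4.20/0.730)² = 1.39 × 33.10 = 46.01 mSv/h
At 12.0 m: 46.01 × (0.730/12.0)² = 46.01 × 0.003701 = 0.1703 mSv/h.

46.0 mSv/h; 0.170 mSv/h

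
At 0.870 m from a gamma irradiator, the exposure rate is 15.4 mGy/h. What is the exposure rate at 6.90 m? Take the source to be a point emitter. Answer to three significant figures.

0.245 mGy/h

Since intensity falls as 1/r², the rate at 6.90 m is
(0.870/6.90)² = 0.01590, so 15.4 × 0.01590 = 0.2449 mGy/h.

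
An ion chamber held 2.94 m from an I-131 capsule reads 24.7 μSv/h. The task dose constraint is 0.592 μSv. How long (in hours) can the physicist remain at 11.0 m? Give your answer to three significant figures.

0.336 h

Intensity scales as (d₁/d₂)², so rate at 11.0 m:
24.7 × (2.94/11.0)² = 24.7 × 0.07143 = 1.764 μSv/h.
Stay time = 0.592 μSv ÷ 1.764 μSv/h = 0.3356 h.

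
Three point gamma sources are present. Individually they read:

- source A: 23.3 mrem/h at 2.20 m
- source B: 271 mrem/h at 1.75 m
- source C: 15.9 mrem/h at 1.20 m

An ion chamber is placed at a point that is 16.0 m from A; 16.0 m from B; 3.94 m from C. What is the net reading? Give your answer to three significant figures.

5.16 mrem/h

Each source contributes Iᵢ·(dᵢ/rᵢ)²; contributions add.
A: 23.3 × (2.20/16.0)² = 0.4405 mrem/h
B: 271 × (1.75/16.0)² = 3.242 mrem/h
C: 15.9 × (1.20/3.94)² = 1.475 mrem/h
Total = 0.4405 + 3.242 + 1.475 = 5.157 mrem/h.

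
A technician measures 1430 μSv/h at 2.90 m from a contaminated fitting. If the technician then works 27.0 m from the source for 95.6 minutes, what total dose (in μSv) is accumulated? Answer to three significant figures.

26.3 μSv

Applying the 1/r² law, rate at 27.0 m:
1430 × (2.90/27.0)² = 1430 × 0.01154 = 16.50 μSv/h.
Dose = rate × time = 16.50 μSv/h × 1.593 h = 26.28 μSv.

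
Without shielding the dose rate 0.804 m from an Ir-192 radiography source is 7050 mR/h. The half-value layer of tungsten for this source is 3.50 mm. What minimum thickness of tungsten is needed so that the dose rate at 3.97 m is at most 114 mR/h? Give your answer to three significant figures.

4.70 mm

At 3.97 m, distance alone gives (0.804/3.97)² = 0.04101, so 7050 × 0.04101 = 289.1 mR/h.
Further attenuation needed: 289.1/114 = 2.536.
n = log₂(2.536) = 1.343 half-value layers.
Thickness = 1.343 × 3.50 mm = 4.700 mm.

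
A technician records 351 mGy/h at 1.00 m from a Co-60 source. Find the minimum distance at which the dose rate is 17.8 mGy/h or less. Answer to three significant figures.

4.44 m

Applying the 1/r² law, d₂ = d₁·√(I₁/I₂).
I₁/I₂ = 351/17.8 = 19.72, so d₂ = 1.00 × √19.72 = 4.441 m.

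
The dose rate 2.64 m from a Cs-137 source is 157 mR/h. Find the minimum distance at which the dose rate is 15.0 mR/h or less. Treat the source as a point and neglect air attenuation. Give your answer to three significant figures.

8.54 m

By the inverse-square law, d₂ = d₁·√(I₁/I₂).
I₁/I₂ = 157/15.0 = 10.47, so d₂ = 2.64 × √10.47 = 8.542 m.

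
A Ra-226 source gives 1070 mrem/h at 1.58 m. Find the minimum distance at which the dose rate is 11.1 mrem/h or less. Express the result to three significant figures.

Since intensity falls as 1/r², d₂ = d₁·√(I₁/I₂).
I₁/I₂ = 1070/11.1 = 96.40, so d₂ = 1.58 × √96.40 = 15.51 m.

15.5 m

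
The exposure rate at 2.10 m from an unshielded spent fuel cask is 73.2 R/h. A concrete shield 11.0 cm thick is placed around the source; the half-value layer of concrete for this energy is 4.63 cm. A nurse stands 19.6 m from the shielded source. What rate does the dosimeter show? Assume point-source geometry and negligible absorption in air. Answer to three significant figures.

Distance alone: (2.10/19.6)² = 0.01148, so 73.2 × 0.01148 = 0.8403 R/h.
Shield: 11.0/4.63 = 2.376 half-value layers → attenuation 2^(−2.376) = 0.1926.
Combined: 0.8403 × 0.1926 = 0.1618 R/h.

0.162 R/h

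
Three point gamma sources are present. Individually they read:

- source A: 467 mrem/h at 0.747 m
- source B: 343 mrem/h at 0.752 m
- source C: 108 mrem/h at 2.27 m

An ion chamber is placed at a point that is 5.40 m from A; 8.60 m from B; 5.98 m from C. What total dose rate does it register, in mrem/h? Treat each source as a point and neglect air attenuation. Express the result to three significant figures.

By superposition, sum each source's inverse-square contribution:
A: 467 × (0.747/5.40)² = 8.937 mrem/h
B: 343 × (0.752/8.60)² = 2.623 mrem/h
C: 108 × (2.27/5.98)² = 15.56 mrem/h
Total = 8.937 + 2.623 + 15.56 = 27.12 mrem/h.

27.1 mrem/h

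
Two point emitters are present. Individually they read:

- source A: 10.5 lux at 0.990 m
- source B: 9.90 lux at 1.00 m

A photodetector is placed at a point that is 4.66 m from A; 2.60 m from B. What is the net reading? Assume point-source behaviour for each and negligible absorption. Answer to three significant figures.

Each source contributes Iᵢ·(dᵢ/rᵢ)²; contributions add.
A: 10.5 × (0.990/4.66)² = 0.4739 lux
B: 9.90 × (1.00/2.60)² = 1.464 lux
Total = 0.4739 + 1.464 = 1.938 lux.

1.94 lux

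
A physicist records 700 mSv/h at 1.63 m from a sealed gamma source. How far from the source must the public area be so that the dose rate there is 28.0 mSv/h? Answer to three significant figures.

8.15 m

Using I₁d₁² = I₂d₂², d₂ = d₁·√(I₁/I₂).
I₁/I₂ = 700/28.0 = 25.00, so d₂ = 1.63 × √25.00 = 8.150 m.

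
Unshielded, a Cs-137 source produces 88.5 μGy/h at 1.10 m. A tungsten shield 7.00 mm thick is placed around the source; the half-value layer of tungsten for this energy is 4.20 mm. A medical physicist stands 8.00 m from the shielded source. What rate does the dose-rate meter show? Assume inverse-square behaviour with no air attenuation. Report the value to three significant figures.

0.527 μGy/h

Distance alone: 88.5 × (1.10/8.00)² = 88.5 × 0.01891 = 1.674 μGy/h.
Shield: 7.00/4.20 = 1.667 half-value layers → attenuation 2^(−1.667) = 0.3149.
Combined: 1.674 × 0.3149 = 0.5271 μGy/h.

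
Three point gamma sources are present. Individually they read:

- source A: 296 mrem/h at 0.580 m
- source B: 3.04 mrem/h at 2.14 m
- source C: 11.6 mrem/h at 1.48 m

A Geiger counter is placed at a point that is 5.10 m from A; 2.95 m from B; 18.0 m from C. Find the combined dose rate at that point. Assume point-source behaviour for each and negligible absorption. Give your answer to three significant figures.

Each source contributes Iᵢ·(dᵢ/rᵢ)²; contributions add.
A: 296 × (0.580/5.10)² = 3.828 mrem/h
B: 3.04 × (2.14/2.95)² = 1.600 mrem/h
C: 11.6 × (1.48/18.0)² = 0.07842 mrem/h
Total = 3.828 + 1.600 + 0.07842 = 5.506 mrem/h.

5.51 mrem/h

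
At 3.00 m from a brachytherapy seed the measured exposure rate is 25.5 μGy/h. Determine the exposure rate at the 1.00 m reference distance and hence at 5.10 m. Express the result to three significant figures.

230 μGy/h; 8.82 μGy/h

By the inverse-square law,
At 1.00 m: 25.5 × (3.00/1.00)² = 25.5 × 9.000 = 229.5 μGy/h
At 5.10 m: (1.00/5.10)² = 0.03845, so 229.5 × 0.03845 = 8.824 μGy/h.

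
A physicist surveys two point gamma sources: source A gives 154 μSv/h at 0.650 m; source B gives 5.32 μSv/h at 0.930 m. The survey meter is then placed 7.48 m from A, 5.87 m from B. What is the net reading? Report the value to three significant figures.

1.30 μSv/h

Each source contributes Iᵢ·(dᵢ/rᵢ)²; contributions add.
A: 154 × (0.650/7.48)² = 1.163 μSv/h
B: 5.32 × (0.930/5.87)² = 0.1335 μSv/h
Total = 1.163 + 0.1335 = 1.296 μSv/h.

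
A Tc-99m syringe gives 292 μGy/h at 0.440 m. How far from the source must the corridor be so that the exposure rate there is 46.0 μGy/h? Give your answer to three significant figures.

1.11 m

Intensity scales as (d₁/d₂)², so d₂ = d₁·√(I₁/I₂).
I₁/I₂ = 292/46.0 = 6.348, so d₂ = 0.440 × √6.348 = 1.109 m.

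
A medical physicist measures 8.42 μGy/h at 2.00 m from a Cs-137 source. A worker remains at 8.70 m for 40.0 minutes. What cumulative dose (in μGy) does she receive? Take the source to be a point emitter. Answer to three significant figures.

Using I₁d₁² = I₂d₂², rate at 8.70 m:
8.42 × (2.00/8.70)² = 8.42 × 0.05285 = 0.4450 μGy/h.
Dose = rate × time = 0.4450 μGy/h × 0.6667 h = 0.2967 μGy.

0.297 μGy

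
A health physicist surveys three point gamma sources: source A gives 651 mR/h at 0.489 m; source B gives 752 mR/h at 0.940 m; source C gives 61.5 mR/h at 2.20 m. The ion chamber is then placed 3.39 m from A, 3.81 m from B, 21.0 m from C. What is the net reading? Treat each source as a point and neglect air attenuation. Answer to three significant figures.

Each source contributes Iᵢ·(dᵢ/rᵢ)²; contributions add.
A: 651 × (0.489/3.39)² = 13.55 mR/h
B: 752 × (0.940/3.81)² = 45.77 mR/h
C: 61.5 × (2.20/21.0)² = 0.6750 mR/h
Total = 13.55 + 45.77 + 0.6750 = 60.00 mR/h.

60.0 mR/h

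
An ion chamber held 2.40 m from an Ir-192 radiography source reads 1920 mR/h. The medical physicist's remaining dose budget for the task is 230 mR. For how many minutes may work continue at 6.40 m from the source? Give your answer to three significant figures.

Using I₁d₁² = I₂d₂², rate at 6.40 m:
(2.40/6.40)² = 0.1406, so 1920 × 0.1406 = 270.0 mR/h.
Stay time = 230 mR ÷ 270.0 mR/h = 0.8519 h = 51.11 min.

51.1 min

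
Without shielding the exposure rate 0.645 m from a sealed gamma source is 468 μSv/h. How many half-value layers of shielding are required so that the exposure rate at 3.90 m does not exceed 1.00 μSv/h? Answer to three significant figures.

At 3.90 m, distance alone gives 468 × (0.645/3.90)² = 468 × 0.02735 = 12.80 μSv/h.
Further attenuation needed: 12.80/1.00 = 12.80.
n = log₂(12.80) = 3.678 half-value layers.

3.68 half-value layers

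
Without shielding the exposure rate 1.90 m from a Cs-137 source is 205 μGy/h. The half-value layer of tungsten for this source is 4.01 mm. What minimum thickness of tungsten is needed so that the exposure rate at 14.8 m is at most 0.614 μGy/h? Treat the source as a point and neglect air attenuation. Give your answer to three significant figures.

At 14.8 m, distance alone gives (1.90/14.8)² = 0.01648, so 205 × 0.01648 = 3.378 μGy/h.
Further attenuation needed: 3.378/0.614 = 5.502.
n = log₂(5.502) = 2.460 half-value layers.
Thickness = 2.460 × 4.01 mm = 9.865 mm.

9.87 mm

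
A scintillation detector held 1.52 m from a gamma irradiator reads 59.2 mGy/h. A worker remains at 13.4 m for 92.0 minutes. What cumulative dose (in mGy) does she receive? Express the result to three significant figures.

Intensity scales as (d₁/d₂)², so rate at 13.4 m:
(1.52/13.4)² = 0.01287, so 59.2 × 0.01287 = 0.7619 mGy/h.
Dose = rate × time = 0.7619 mGy/h × 1.533 h = 1.168 mGy.

1.17 mGy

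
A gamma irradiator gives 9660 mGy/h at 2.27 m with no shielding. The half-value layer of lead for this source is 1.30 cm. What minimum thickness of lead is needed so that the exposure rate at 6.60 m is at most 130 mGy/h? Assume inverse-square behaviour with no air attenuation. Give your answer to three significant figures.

4.08 cm

At 6.60 m, distance alone gives 9660 × (2.27/6.60)² = 9660 × 0.1183 = 1143 mGy/h.
Further attenuation needed: 1143/130 = 8.792.
n = log₂(8.792) = 3.136 half-value layers.
Thickness = 3.136 × 1.30 cm = 4.077 cm.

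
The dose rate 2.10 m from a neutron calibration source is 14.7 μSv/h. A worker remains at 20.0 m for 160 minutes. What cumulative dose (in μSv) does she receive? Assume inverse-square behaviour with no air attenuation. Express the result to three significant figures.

Intensity scales as (d₁/d₂)², so rate at 20.0 m:
14.7 × (2.10/20.0)² = 14.7 × 0.01103 = 0.1621 μSv/h.
Dose = rate × time = 0.1621 μSv/h × 2.667 h = 0.4323 μSv.

0.432 μSv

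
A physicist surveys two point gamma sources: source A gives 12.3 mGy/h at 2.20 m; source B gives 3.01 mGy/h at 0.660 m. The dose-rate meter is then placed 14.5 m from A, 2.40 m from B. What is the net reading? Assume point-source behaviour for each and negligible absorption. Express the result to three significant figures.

Each source contributes Iᵢ·(dᵢ/rᵢ)²; contributions add.
A: 12.3 × (2.20/14.5)² = 0.2831 mGy/h
B: 3.01 × (0.660/2.40)² = 0.2276 mGy/h
Total = 0.2831 + 0.2276 = 0.5107 mGy/h.

0.511 mGy/h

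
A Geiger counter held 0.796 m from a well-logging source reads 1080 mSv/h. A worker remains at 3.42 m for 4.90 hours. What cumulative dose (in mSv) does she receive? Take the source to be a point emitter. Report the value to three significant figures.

Applying the 1/r² law, rate at 3.42 m:
(0.796/3.42)² = 0.05417, so 1080 × 0.05417 = 58.50 mSv/h.
Dose = rate × time = 58.50 mSv/h × 4.900 h = 286.7 mSv.

287 mSv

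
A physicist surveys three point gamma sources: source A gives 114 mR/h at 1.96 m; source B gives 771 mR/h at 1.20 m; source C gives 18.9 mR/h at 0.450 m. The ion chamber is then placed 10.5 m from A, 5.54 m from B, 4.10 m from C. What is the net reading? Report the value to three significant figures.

40.4 mR/h

By superposition, sum each source's inverse-square contribution:
A: 114 × (1.96/10.5)² = 3.972 mR/h
B: 771 × (1.20/5.54)² = 36.17 mR/h
C: 18.9 × (0.450/4.10)² = 0.2277 mR/h
Total = 3.972 + 36.17 + 0.2277 = 40.37 mR/h.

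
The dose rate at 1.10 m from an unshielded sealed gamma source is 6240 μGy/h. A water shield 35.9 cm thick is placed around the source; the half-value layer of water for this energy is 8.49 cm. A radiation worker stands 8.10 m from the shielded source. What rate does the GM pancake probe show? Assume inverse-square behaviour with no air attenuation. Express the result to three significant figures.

6.14 μGy/h

Distance alone: (1.10/8.10)² = 0.01844, so 6240 × 0.01844 = 115.1 μGy/h.
Shield: 35.9/8.49 = 4.229 half-value layers → attenuation 2^(−4.229) = 0.05333.
Combined: 115.1 × 0.05333 = 6.138 μGy/h.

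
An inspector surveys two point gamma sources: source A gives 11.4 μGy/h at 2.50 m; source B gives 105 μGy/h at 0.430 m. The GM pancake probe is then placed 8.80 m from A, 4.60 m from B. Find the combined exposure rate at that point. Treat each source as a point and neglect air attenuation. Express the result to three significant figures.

1.84 μGy/h

By superposition, sum each source's inverse-square contribution:
A: 11.4 × (2.50/8.80)² = 0.9201 μGy/h
B: 105 × (0.430/4.60)² = 0.9175 μGy/h
Total = 0.9201 + 0.9175 = 1.838 μGy/h.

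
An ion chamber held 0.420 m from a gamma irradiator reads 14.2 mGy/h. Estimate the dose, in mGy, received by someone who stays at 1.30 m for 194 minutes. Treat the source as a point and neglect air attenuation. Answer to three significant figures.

4.79 mGy

By the inverse-square law, rate at 1.30 m:
(0.420/1.30)² = 0.1044, so 14.2 × 0.1044 = 1.482 mGy/h.
Dose = rate × time = 1.482 mGy/h × 3.233 h = 4.791 mGy.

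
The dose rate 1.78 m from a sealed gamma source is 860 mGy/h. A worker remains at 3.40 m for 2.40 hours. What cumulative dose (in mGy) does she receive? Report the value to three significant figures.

566 mGy

Since intensity falls as 1/r², rate at 3.40 m:
860 × (1.78/3.40)² = 860 × 0.2741 = 235.7 mGy/h.
Dose = rate × time = 235.7 mGy/h × 2.400 h = 565.7 mGy.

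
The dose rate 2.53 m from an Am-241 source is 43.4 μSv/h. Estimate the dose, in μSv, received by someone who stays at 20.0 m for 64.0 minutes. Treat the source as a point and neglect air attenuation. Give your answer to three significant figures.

Intensity scales as (d₁/d₂)², so rate at 20.0 m:
43.4 × (2.53/20.0)² = 43.4 × 0.01600 = 0.6944 μSv/h.
Dose = rate × time = 0.6944 μSv/h × 1.067 h = 0.7409 μSv.

0.741 μSv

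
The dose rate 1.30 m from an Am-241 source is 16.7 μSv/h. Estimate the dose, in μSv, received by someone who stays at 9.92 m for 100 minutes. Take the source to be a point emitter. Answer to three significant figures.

0.478 μSv

Applying the 1/r² law, rate at 9.92 m:
(1.30/9.92)² = 0.01717, so 16.7 × 0.01717 = 0.2867 μSv/h.
Dose = rate × time = 0.2867 μSv/h × 1.667 h = 0.4779 μSv.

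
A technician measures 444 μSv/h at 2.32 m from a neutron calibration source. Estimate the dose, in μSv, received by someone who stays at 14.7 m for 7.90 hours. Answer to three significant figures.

87.4 μSv

Applying the 1/r² law, rate at 14.7 m:
444 × (2.32/14.7)² = 444 × 0.02491 = 11.06 μSv/h.
Dose = rate × time = 11.06 μSv/h × 7.900 h = 87.37 μSv.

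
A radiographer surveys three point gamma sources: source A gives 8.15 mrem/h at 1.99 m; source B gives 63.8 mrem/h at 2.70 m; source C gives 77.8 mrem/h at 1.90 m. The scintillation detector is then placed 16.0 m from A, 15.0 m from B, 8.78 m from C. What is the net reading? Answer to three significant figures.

5.84 mrem/h

Each source contributes Iᵢ·(dᵢ/rᵢ)²; contributions add.
A: 8.15 × (1.99/16.0)² = 0.1261 mrem/h
B: 63.8 × (2.70/15.0)² = 2.067 mrem/h
C: 77.8 × (1.90/8.78)² = 3.643 mrem/h
Total = 0.1261 + 2.067 + 3.643 = 5.836 mrem/h.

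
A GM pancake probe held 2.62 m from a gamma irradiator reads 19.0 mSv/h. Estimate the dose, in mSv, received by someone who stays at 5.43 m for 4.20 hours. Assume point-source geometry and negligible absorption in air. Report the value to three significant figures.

Using I₁d₁² = I₂d₂², rate at 5.43 m:
(2.62/5.43)² = 0.2328, so 19.0 × 0.2328 = 4.423 mSv/h.
Dose = rate × time = 4.423 mSv/h × 4.200 h = 18.58 mSv.

18.6 mSv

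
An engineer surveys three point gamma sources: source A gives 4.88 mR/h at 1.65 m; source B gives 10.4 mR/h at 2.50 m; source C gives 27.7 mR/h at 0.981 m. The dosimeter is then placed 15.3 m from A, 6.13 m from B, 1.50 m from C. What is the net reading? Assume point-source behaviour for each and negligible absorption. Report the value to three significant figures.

13.6 mR/h

Each source contributes Iᵢ·(dᵢ/rᵢ)²; contributions add.
A: 4.88 × (1.65/15.3)² = 0.05676 mR/h
B: 10.4 × (2.50/6.13)² = 1.730 mR/h
C: 27.7 × (0.981/1.50)² = 11.85 mR/h
Total = 0.05676 + 1.730 + 11.85 = 13.64 mR/h.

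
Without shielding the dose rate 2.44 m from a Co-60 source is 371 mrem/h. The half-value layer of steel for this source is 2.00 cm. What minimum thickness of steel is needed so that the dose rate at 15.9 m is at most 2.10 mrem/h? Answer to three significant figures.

At 15.9 m, distance alone gives 371 × (2.44/15.9)² = 371 × 0.02355 = 8.737 mrem/h.
Further attenuation needed: 8.737/2.10 = 4.160.
n = log₂(4.160) = 2.057 half-value layers.
Thickness = 2.057 × 2.00 cm = 4.114 cm.

4.11 cm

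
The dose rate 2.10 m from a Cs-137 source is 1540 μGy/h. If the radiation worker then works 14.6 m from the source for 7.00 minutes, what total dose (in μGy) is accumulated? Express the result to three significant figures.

Using I₁d₁² = I₂d₂², rate at 14.6 m:
1540 × (2.10/14.6)² = 1540 × 0.02069 = 31.86 μGy/h.
Dose = rate × time = 31.86 μGy/h × 0.1167 h = 3.718 μGy.

3.72 μGy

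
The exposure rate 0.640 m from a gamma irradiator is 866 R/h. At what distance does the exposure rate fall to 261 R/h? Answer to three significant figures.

By the inverse-square law, d₂ = d₁·√(I₁/I₂).
I₁/I₂ = 866/261 = 3.318, so d₂ = 0.640 × √3.318 = 1.166 m.

1.17 m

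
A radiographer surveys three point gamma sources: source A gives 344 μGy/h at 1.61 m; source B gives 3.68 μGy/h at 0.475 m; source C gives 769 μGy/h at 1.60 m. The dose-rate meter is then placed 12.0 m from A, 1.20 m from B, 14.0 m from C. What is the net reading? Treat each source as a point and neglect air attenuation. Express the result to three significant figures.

16.8 μGy/h

By superposition, sum each source's inverse-square contribution:
A: 344 × (1.61/12.0)² = 6.192 μGy/h
B: 3.68 × (0.475/1.20)² = 0.5766 μGy/h
C: 769 × (1.60/14.0)² = 10.04 μGy/h
Total = 6.192 + 0.5766 + 10.04 = 16.81 μGy/h.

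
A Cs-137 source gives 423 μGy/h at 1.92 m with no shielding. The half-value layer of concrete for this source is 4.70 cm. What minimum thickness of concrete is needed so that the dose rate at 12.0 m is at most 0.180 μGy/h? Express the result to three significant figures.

27.8 cm

At 12.0 m, distance alone gives (1.92/12.0)² = 0.02560, so 423 × 0.02560 = 10.83 μGy/h.
Further attenuation needed: 10.83/0.180 = 60.17.
n = log₂(60.17) = 5.911 half-value layers.
Thickness = 5.911 × 4.70 cm = 27.78 cm.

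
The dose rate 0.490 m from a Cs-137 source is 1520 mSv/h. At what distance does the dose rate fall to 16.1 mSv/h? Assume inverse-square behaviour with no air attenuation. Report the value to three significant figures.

4.76 m

Using I₁d₁² = I₂d₂², d₂ = d₁·√(I₁/I₂).
I₁/I₂ = 1520/16.1 = 94.41, so d₂ = 0.490 × √94.41 = 4.761 m.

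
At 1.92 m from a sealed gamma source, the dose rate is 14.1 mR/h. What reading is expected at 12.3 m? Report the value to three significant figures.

Intensity scales as (d₁/d₂)², so the rate at 12.3 m is
(1.92/12.3)² = 0.02437, so 14.1 × 0.02437 = 0.3436 mR/h.

0.344 mR/h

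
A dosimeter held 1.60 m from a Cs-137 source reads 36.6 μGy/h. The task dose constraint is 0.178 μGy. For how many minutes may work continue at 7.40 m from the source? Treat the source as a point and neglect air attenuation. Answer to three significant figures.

6.24 min

Intensity scales as (d₁/d₂)², so rate at 7.40 m:
(1.60/7.40)² = 0.04675, so 36.6 × 0.04675 = 1.711 μGy/h.
Stay time = 0.178 μGy ÷ 1.711 μGy/h = 0.1040 h = 6.240 min.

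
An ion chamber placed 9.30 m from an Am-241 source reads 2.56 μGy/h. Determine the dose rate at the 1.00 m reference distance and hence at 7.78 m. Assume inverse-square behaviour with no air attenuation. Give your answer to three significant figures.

221 μGy/h; 3.66 μGy/h

Since intensity falls as 1/r²,
At 1.00 m: (9.30/1.00)² = 86.49, so 2.56 × 86.49 = 221.4 μGy/h
At 7.78 m: (1.00/7.78)² = 0.01652, so 221.4 × 0.01652 = 3.658 μGy/h.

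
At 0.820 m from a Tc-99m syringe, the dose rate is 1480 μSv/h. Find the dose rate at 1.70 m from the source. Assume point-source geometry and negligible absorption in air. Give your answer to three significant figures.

Intensity scales as (d₁/d₂)², so the rate at 1.70 m is
1480 × (0.820/1.70)² = 1480 × 0.2327 = 344.4 μSv/h.

344 μSv/h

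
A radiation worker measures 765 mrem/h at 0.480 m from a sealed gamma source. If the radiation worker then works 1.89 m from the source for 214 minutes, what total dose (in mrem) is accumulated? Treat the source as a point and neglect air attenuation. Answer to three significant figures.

176 mrem

Intensity scales as (d₁/d₂)², so rate at 1.89 m:
(0.480/1.89)² = 0.06450, so 765 × 0.06450 = 49.34 mrem/h.
Dose = rate × time = 49.34 mrem/h × 3.567 h = 176.0 mrem.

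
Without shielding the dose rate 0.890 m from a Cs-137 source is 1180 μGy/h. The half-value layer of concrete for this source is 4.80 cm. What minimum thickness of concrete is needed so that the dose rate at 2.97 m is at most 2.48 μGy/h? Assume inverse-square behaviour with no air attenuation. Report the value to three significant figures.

26.0 cm

At 2.97 m, distance alone gives (0.890/2.97)² = 0.08980, so 1180 × 0.08980 = 106.0 μGy/h.
Further attenuation needed: 106.0/2.48 = 42.74.
n = log₂(42.74) = 5.418 half-value layers.
Thickness = 5.418 × 4.80 cm = 26.01 cm.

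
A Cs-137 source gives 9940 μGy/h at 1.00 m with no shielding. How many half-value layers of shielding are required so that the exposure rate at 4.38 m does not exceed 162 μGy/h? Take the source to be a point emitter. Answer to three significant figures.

At 4.38 m, distance alone gives 9940 × (1.00/4.38)² = 9940 × 0.05213 = 518.2 μGy/h.
Further attenuation needed: 518.2/162 = 3.199.
n = log₂(3.199) = 1.678 half-value layers.

1.68 half-value layers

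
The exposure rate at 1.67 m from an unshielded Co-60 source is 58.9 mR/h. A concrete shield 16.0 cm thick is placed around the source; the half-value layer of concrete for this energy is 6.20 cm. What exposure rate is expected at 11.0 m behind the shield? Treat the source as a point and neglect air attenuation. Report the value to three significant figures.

0.227 mR/h

Distance alone: 58.9 × (1.67/11.0)² = 58.9 × 0.02305 = 1.358 mR/h.
Shield: 16.0/6.20 = 2.581 half-value layers → attenuation 2^(−2.581) = 0.1671.
Combined: 1.358 × 0.1671 = 0.2269 mR/h.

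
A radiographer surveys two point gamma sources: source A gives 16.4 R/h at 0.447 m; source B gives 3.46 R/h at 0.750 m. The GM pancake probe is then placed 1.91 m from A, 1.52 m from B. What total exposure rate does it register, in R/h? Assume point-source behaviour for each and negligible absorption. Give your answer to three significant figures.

By superposition, sum each source's inverse-square contribution:
A: 16.4 × (0.447/1.91)² = 0.8982 R/h
B: 3.46 × (0.750/1.52)² = 0.8424 R/h
Total = 0.8982 + 0.8424 = 1.741 R/h.

1.74 R/h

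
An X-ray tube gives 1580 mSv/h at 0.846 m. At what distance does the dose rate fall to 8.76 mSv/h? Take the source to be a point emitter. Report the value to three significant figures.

Since intensity falls as 1/r², d₂ = d₁·√(I₁/I₂).
I₁/I₂ = 1580/8.76 = 180.4, so d₂ = 0.846 × √180.4 = 11.36 m.

11.4 m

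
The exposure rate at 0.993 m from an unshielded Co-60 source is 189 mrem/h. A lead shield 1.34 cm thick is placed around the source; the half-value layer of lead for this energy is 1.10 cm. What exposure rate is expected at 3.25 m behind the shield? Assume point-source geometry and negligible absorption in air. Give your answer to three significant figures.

Distance alone: 189 × (0.993/3.25)² = 189 × 0.09335 = 17.64 mrem/h.
Shield: 1.34/1.10 = 1.218 half-value layers → attenuation 2^(−1.218) = 0.4299.
Combined: 17.64 × 0.4299 = 7.583 mrem/h.

7.58 mrem/h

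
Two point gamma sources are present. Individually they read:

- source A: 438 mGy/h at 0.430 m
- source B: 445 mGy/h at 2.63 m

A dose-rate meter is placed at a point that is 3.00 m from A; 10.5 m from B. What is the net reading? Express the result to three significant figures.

Each source contributes Iᵢ·(dᵢ/rᵢ)²; contributions add.
A: 438 × (0.430/3.00)² = 8.998 mGy/h
B: 445 × (2.63/10.5)² = 27.92 mGy/h
Total = 8.998 + 27.92 = 36.92 mGy/h.

36.9 mGy/h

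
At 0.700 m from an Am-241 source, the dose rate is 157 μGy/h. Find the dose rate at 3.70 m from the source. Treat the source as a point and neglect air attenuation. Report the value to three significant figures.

Intensity scales as (d₁/d₂)², so the rate at 3.70 m is
157 × (0.700/3.70)² = 157 × 0.03579 = 5.619 μGy/h.

5.62 μGy/h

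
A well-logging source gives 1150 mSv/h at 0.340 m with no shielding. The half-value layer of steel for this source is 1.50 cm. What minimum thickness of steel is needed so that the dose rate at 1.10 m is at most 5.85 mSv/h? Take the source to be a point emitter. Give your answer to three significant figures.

At 1.10 m, distance alone gives (0.340/1.10)² = 0.09554, so 1150 × 0.09554 = 109.9 mSv/h.
Further attenuation needed: 109.9/5.85 = 18.79.
n = log₂(18.79) = 4.232 half-value layers.
Thickness = 4.232 × 1.50 cm = 6.348 cm.

6.35 cm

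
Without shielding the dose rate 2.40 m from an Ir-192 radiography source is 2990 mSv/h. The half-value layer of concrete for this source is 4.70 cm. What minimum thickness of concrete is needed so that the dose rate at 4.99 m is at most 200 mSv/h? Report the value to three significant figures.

At 4.99 m, distance alone gives (2.40/4.99)² = 0.2313, so 2990 × 0.2313 = 691.6 mSv/h.
Further attenuation needed: 691.6/200 = 3.458.
n = log₂(3.458) = 1.790 half-value layers.
Thickness = 1.790 × 4.70 cm = 8.413 cm.

8.41 cm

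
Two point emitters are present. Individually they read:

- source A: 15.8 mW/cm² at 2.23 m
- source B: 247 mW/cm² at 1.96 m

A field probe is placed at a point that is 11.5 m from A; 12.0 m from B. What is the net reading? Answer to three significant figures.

7.18 mW/cm²

By superposition, sum each source's inverse-square contribution:
A: 15.8 × (2.23/11.5)² = 0.5941 mW/cm²
B: 247 × (1.96/12.0)² = 6.589 mW/cm²
Total = 0.5941 + 6.589 = 7.183 mW/cm².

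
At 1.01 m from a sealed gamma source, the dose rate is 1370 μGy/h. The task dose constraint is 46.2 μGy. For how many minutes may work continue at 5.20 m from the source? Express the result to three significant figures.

Using I₁d₁² = I₂d₂², rate at 5.20 m:
1370 × (1.01/5.20)² = 1370 × 0.03773 = 51.69 μGy/h.
Stay time = 46.2 μGy ÷ 51.69 μGy/h = 0.8938 h = 53.63 min.

53.6 min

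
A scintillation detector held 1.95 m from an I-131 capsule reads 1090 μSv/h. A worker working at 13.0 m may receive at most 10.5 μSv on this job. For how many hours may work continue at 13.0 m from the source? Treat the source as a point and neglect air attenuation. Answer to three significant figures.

0.428 h

Intensity scales as (d₁/d₂)², so rate at 13.0 m:
1090 × (1.95/13.0)² = 1090 × 0.02250 = 24.52 μSv/h.
Stay time = 10.5 μSv ÷ 24.52 μSv/h = 0.4282 h.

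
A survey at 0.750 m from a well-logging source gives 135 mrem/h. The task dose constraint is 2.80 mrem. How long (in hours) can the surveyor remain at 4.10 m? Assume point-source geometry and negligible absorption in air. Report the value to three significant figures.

Since intensity falls as 1/r², rate at 4.10 m:
(0.750/4.10)² = 0.03346, so 135 × 0.03346 = 4.517 mrem/h.
Stay time = 2.80 mrem ÷ 4.517 mrem/h = 0.6199 h.

0.620 h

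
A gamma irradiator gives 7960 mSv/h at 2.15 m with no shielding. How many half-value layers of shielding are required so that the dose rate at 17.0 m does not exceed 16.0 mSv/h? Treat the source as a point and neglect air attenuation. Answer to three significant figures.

At 17.0 m, distance alone gives 7960 × (2.15/17.0)² = 7960 × 0.01599 = 127.3 mSv/h.
Further attenuation needed: 127.3/16.0 = 7.956.
n = log₂(7.956) = 2.992 half-value layers.

2.99 half-value layers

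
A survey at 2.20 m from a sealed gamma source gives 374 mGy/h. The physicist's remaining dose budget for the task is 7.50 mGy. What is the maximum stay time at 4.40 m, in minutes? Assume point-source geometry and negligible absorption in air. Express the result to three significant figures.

4.81 min

Applying the 1/r² law, rate at 4.40 m:
374 × (2.20/4.40)² = 374 × 0.2500 = 93.50 mGy/h.
Stay time = 7.50 mGy ÷ 93.50 mGy/h = 0.08021 h = 4.813 min.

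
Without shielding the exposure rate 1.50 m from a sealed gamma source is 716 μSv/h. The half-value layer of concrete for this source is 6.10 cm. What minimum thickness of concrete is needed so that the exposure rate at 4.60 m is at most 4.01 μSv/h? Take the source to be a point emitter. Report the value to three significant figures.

At 4.60 m, distance alone gives (1.50/4.60)² = 0.1063, so 716 × 0.1063 = 76.11 μSv/h.
Further attenuation needed: 76.11/4.01 = 18.98.
n = log₂(18.98) = 4.246 half-value layers.
Thickness = 4.246 × 6.10 cm = 25.90 cm.

25.9 cm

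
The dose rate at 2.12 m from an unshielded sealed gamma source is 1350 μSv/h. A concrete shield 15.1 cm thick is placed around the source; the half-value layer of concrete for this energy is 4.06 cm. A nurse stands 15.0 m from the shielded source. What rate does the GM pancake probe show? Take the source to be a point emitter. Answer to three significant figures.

Distance alone: (2.12/15.0)² = 0.01998, so 1350 × 0.01998 = 26.97 μSv/h.
Shield: 15.1/4.06 = 3.719 half-value layers → attenuation 2^(−3.719) = 0.07594.
Combined: 26.97 × 0.07594 = 2.048 μSv/h.

2.05 μSv/h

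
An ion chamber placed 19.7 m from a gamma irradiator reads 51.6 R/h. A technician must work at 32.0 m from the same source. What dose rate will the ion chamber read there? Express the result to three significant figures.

19.6 R/h

Applying the 1/r² law, scaling from 19.7 m to 32.0 m:
51.6 × (19.7/32.0)² = 51.6 × 0.3790 = 19.56 R/h.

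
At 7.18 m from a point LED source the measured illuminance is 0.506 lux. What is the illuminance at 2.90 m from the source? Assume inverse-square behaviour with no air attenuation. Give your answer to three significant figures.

Since intensity falls as 1/r², scaling from 7.18 m to 2.90 m:
0.506 × (7.18/2.90)² = 0.506 × 6.130 = 3.102 lux.

3.10 lux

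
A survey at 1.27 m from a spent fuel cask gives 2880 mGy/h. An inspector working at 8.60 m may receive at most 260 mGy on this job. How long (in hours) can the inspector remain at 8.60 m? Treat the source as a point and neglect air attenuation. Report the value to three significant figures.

4.14 h

Since intensity falls as 1/r², rate at 8.60 m:
2880 × (1.27/8.60)² = 2880 × 0.02181 = 62.81 mGy/h.
Stay time = 260 mGy ÷ 62.81 mGy/h = 4.139 h.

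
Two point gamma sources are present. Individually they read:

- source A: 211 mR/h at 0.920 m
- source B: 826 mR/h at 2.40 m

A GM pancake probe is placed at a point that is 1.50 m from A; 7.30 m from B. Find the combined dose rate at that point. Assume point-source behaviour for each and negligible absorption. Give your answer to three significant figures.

169 mR/h

Each source contributes Iᵢ·(dᵢ/rᵢ)²; contributions add.
A: 211 × (0.920/1.50)² = 79.37 mR/h
B: 826 × (2.40/7.30)² = 89.28 mR/h
Total = 79.37 + 89.28 = 168.7 mR/h.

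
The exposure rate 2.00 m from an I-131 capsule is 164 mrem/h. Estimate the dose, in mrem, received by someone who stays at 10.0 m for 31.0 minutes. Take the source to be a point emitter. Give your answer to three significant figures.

Using I₁d₁² = I₂d₂², rate at 10.0 m:
(2.00/10.0)² = 0.04000, so 164 × 0.04000 = 6.560 mrem/h.
Dose = rate × time = 6.560 mrem/h × 0.5167 h = 3.390 mrem.

3.39 mrem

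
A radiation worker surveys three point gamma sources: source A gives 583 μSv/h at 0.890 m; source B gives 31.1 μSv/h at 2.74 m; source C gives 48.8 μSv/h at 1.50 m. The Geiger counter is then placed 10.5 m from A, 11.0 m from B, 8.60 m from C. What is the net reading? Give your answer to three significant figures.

7.60 μSv/h

By superposition, sum each source's inverse-square contribution:
A: 583 × (0.890/10.5)² = 4.189 μSv/h
B: 31.1 × (2.74/11.0)² = 1.930 μSv/h
C: 48.8 × (1.50/8.60)² = 1.485 μSv/h
Total = 4.189 + 1.930 + 1.485 = 7.604 μSv/h.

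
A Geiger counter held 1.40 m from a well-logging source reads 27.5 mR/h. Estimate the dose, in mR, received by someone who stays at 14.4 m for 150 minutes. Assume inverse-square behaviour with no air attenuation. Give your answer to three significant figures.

0.650 mR

Intensity scales as (d₁/d₂)², so rate at 14.4 m:
(1.40/14.4)² = 0.009452, so 27.5 × 0.009452 = 0.2599 mR/h.
Dose = rate × time = 0.2599 mR/h × 2.500 h = 0.6498 mR.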